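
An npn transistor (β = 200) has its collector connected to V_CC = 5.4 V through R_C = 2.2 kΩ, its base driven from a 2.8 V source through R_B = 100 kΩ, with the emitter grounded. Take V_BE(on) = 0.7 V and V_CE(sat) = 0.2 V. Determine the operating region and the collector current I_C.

Assume active: I_B = (2.8 − 0.7)/100 = 0.021 mA, giving I_C = β·I_B = 4.2 mA.
But then V_CE = 5.4 − 4.2×2.2 = -3.84 V < V_CE(sat) = 0.2 V — impossible in the active region.
So the transistor is saturated. With V_CE = 0.2 V, I_C = (V_CC − 0.2)/R_C = 5.2/2.2 = 2.36 mA.
Check: β·I_B = 4.2 mA > I_C = 2.36 mA, confirming saturation.

saturation; I_C ≈ 2.4 mA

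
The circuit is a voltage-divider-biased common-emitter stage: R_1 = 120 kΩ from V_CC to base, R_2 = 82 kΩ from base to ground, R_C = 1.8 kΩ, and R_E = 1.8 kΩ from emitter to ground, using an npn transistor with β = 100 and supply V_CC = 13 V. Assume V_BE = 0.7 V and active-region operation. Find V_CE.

V_CE ≈ 5.8 V

Thevenize the base divider: V_Th = V_CC·R_2/(R_1+R_2) = 13×82/202 = 5.28 V, R_Th = R_1‖R_2 = 48.7 kΩ.
Base-emitter loop: V_Th = I_B·R_Th + V_BE + (β+1)I_B·R_E, so I_B = (5.28 − 0.7) / (48.7 + 101×1.8) = 0.0199 mA.
I_C = β·I_B = 100×0.0199 = 1.99 mA, and I_E = (β+1)I_B = 2.01 mA.
V_CE = V_CC − I_C·R_C − I_E·R_E = 13 − 1.99×1.8 − 2.01×1.8 = 5.82 V.
V_CE = 5.82 V > 0.2 V confirms active-region operation.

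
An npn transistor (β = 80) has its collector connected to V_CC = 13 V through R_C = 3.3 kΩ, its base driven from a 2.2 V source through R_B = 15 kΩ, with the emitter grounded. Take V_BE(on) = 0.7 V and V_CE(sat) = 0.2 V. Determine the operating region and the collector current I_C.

Assume active: I_B = (2.2 − 0.7)/15 = 0.1 mA, giving I_C = β·I_B = 8 mA.
But then V_CE = 13 − 8×3.3 = -13.4 V < V_CE(sat) = 0.2 V — impossible in the active region.
So the transistor is saturated. With V_CE = 0.2 V, I_C = (V_CC − 0.2)/R_C = 12.8/3.3 = 3.88 mA.
Check: β·I_B = 8 mA > I_C = 3.88 mA, confirming saturation.

saturation; I_C ≈ 3.9 mA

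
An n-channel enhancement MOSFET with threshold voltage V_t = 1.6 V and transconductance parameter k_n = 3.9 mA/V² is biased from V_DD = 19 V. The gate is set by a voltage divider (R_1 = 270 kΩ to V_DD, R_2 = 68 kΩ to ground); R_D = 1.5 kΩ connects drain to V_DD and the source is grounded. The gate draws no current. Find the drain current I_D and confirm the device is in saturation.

I_D ≈ 9.6 mA

V_G = V_DD·R_2/(R_1+R_2) = 19×68/338 = 3.82 V. With the source grounded, V_GS = V_G = 3.82 V.
Assume saturation: I_D = (k_n/2)(V_GS − V_t)² = (3.9/2)×(3.82 − 1.6)² = 1.95×2.22² = 9.63 mA.
V_DS = V_DD − I_D·R_D = 19 − 9.63×1.5 = 4.55 V.
Saturation requires V_DS ≥ V_GS − V_t = 2.22 V; 4.55 ≥ 2.22 ✓.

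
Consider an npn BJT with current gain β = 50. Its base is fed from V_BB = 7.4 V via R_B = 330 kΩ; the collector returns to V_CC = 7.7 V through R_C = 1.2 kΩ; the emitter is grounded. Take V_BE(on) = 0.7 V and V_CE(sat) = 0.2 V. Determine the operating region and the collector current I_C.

active; I_C ≈ 1 mA

Assume active. Base-emitter loop: I_B = (V_BB − V_BE)/R_B = (7.4 − 0.7)/330 = 0.0203 mA.
I_C = β·I_B = 50×0.0203 = 1.02 mA.
V_CE = V_CC − I_C·R_C = 7.7 − 1.02×1.2 = 6.48 V > V_CE(sat), so the active-region assumption holds.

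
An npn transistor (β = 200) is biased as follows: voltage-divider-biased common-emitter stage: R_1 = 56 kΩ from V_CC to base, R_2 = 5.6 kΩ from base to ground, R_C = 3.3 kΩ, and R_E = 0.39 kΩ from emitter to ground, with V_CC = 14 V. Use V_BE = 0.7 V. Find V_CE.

V_CE ≈ 8.9 V

Thevenize the base divider: V_Th = V_CC·R_2/(R_1+R_2) = 14×5.6/61.6 = 1.27 V, R_Th = R_1‖R_2 = 5.09 kΩ.
Base-emitter loop: V_Th = I_B·R_Th + V_BE + (β+1)I_B·R_E, so I_B = (1.27 − 0.7) / (5.09 + 201×0.39) = 0.00686 mA.
I_C = β·I_B = 200×0.00686 = 1.37 mA, and I_E = (β+1)I_B = 1.38 mA.
V_CE = V_CC − I_C·R_C − I_E·R_E = 14 − 1.37×3.3 − 1.38×0.39 = 8.93 V.
V_CE = 8.93 V > 0.2 V confirms active-region operation.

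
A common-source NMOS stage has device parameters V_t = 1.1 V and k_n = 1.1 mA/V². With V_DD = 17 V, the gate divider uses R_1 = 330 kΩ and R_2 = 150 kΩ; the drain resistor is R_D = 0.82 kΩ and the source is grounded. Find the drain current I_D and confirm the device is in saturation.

V_G = V_DD·R_2/(R_1+R_2) = 17×150/480 = 5.31 V. With the source grounded, V_GS = V_G = 5.31 V.
Assume saturation: I_D = (k_n/2)(V_GS − V_t)² = (1.1/2)×(5.31 − 1.1)² = 0.55×4.21² = 9.76 mA.
V_DS = V_DD − I_D·R_D = 17 − 9.76×0.82 = 9 V.
Saturation requires V_DS ≥ V_GS − V_t = 4.21 V; 9 ≥ 4.21 ✓.

I_D ≈ 9.8 mA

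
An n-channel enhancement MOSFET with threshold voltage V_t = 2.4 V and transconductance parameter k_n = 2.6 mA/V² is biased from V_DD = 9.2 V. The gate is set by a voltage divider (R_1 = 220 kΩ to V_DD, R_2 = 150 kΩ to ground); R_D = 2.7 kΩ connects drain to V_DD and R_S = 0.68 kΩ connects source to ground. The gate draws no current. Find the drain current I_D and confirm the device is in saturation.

I_D ≈ 0.8 mA

V_G = V_DD·R_2/(R_1+R_2) = 9.2×150/370 = 3.73 V.
Assume saturation: I_D = (k_n/2)(V_GS − V_t)² with V_GS = V_G − I_D·R_S = 3.73 − 0.68·I_D.
Substituting gives 0.601·I_D² − 3.35·I_D + 2.3 = 0, with roots I_D = 0.801 or 4.77 mA.
The root I_D = 4.77 mA gives V_GS = 0.484 V ≤ V_t, so take I_D = 0.801 mA.
Then V_GS = 3.18 V and V_DS = V_DD − I_D(R_D+R_S) = 9.2 − 0.801×3.38 = 6.49 V.
Saturation requires V_DS ≥ V_GS − V_t = 0.785 V; 6.49 ≥ 0.785 ✓.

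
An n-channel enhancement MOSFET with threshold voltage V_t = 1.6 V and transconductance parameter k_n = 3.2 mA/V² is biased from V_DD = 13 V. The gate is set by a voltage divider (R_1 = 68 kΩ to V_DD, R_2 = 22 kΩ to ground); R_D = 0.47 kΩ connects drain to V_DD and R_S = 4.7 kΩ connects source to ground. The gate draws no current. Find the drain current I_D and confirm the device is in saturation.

V_G = V_DD·R_2/(R_1+R_2) = 13×22/90 = 3.18 V.
Assume saturation: I_D = (k_n/2)(V_GS − V_t)² with V_GS = V_G − I_D·R_S = 3.18 − 4.7·I_D.
Substituting gives 35.3·I_D² − 24.7·I_D + 3.98 = 0, with roots I_D = 0.251 or 0.448 mA.
The root I_D = 0.448 mA gives V_GS = 1.07 V ≤ V_t, so take I_D = 0.251 mA.
Then V_GS = 2 V and V_DS = V_DD − I_D(R_D+R_S) = 13 − 0.251×5.17 = 11.7 V.
Saturation requires V_DS ≥ V_GS − V_t = 0.396 V; 11.7 ≥ 0.396 ✓.

I_D ≈ 0.25 mA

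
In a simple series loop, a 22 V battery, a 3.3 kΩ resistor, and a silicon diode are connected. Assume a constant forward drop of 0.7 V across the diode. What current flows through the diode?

I ≈ 6.5 mA

KVL around the loop: 22 = V_D + I·R = 0.7 + I × 3.3 kΩ.
So I = (22 − 0.7) / 3.3 kΩ = 21.3 / 3.3 = 6.45 mA.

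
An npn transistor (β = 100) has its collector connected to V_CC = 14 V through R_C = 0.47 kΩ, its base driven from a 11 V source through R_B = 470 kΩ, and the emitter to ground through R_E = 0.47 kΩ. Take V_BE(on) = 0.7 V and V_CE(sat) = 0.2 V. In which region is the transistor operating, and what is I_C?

active; I_C ≈ 2 mA

Assume active. Base-emitter loop: I_B = (V_BB − V_BE)/(R_B + (β+1)R_E) = (11 − 0.7)/(470 + 101×0.47) = 0.0199 mA.
I_C = β·I_B = 100×0.0199 = 1.99 mA.
V_CE = V_CC − I_C·R_C − I_E·R_E = 14 − 1.99×0.47 − 2.01×0.47 = 12.1 V > V_CE(sat), so the active-region assumption holds.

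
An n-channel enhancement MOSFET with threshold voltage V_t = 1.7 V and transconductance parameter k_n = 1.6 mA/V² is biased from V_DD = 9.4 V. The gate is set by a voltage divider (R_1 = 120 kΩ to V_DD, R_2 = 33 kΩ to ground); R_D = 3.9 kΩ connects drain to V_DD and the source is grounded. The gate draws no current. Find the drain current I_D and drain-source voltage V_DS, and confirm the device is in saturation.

V_G = V_DD·R_2/(R_1+R_2) = 9.4×33/153 = 2.03 V. With the source grounded, V_GS = V_G = 2.03 V.
Assume saturation: I_D = (k_n/2)(V_GS − V_t)² = (1.6/2)×(2.03 − 1.7)² = 0.8×0.327² = 0.0858 mA.
V_DS = V_DD − I_D·R_D = 9.4 − 0.0858×3.9 = 9.07 V.
Saturation requires V_DS ≥ V_GS − V_t = 0.327 V; 9.07 ≥ 0.327 ✓.

I_D ≈ 0.086 mA, V_DS ≈ 9.1 V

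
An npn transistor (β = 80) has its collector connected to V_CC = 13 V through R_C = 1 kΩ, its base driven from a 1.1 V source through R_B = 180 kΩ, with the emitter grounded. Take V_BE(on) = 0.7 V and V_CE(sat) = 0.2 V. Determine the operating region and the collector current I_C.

active; I_C ≈ 0.18 mA

Assume active. Base-emitter loop: I_B = (V_BB − V_BE)/R_B = (1.1 − 0.7)/180 = 0.00222 mA.
I_C = β·I_B = 80×0.00222 = 0.178 mA.
V_CE = V_CC − I_C·R_C = 13 − 0.178×1 = 12.8 V > V_CE(sat), so the active-region assumption holds.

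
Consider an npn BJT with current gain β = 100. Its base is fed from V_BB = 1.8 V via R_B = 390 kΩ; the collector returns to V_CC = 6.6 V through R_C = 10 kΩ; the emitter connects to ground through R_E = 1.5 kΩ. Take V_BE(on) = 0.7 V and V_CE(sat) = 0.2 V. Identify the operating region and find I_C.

Assume active. Base-emitter loop: I_B = (V_BB − V_BE)/(R_B + (β+1)R_E) = (1.8 − 0.7)/(390 + 101×1.5) = 0.00203 mA.
I_C = β·I_B = 100×0.00203 = 0.203 mA.
V_CE = V_CC − I_C·R_C − I_E·R_E = 6.6 − 0.203×10 − 0.205×1.5 = 4.26 V > V_CE(sat), so the active-region assumption holds.

active; I_C ≈ 0.2 mA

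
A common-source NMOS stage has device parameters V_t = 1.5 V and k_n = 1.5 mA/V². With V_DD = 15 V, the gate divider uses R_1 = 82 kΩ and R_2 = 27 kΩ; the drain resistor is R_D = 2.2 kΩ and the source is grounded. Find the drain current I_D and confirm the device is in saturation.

I_D ≈ 3.7 mA

V_G = V_DD·R_2/(R_1+R_2) = 15×27/109 = 3.72 V. With the source grounded, V_GS = V_G = 3.72 V.
Assume saturation: I_D = (k_n/2)(V_GS − V_t)² = (1.5/2)×(3.72 − 1.5)² = 0.75×2.22² = 3.68 mA.
V_DS = V_DD − I_D·R_D = 15 − 3.68×2.2 = 6.9 V.
Saturation requires V_DS ≥ V_GS − V_t = 2.22 V; 6.9 ≥ 2.22 ✓.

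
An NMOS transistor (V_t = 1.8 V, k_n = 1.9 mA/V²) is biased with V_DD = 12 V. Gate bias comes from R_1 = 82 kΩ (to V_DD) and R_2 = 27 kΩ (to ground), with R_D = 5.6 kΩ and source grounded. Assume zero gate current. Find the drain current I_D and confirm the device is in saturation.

I_D ≈ 1.3 mA

V_G = V_DD·R_2/(R_1+R_2) = 12×27/109 = 2.97 V. With the source grounded, V_GS = V_G = 2.97 V.
Assume saturation: I_D = (k_n/2)(V_GS − V_t)² = (1.9/2)×(2.97 − 1.8)² = 0.95×1.17² = 1.31 mA.
V_DS = V_DD − I_D·R_D = 12 − 1.31×5.6 = 4.69 V.
Saturation requires V_DS ≥ V_GS − V_t = 1.17 V; 4.69 ≥ 1.17 ✓.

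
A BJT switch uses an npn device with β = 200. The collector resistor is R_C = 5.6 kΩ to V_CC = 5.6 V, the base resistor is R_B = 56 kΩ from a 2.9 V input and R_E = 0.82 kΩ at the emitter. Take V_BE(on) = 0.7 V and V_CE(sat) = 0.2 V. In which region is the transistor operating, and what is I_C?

Assume active: I_B = (2.9 − 0.7)/(56 + 201×0.82) = 0.00996 mA, I_C = β·I_B = 1.99 mA.
Then V_CE = 5.6 − 1.99×5.6 − 2×0.82 = -7.2 V < 0.2 V — the active assumption fails.
Re-solve with V_CE = 0.2 V. KCL at the emitter: V_E/R_E = (V_BB−0.7−V_E)/R_B + (V_CC−0.2−V_E)/R_C, giving V_E = 0.709 V.
I_C = (V_CC − 0.2 − V_E)/R_C = (5.4 − 0.709)/5.6 = 0.838 mA.
Check: I_B = (2.2 − 0.709)/56 = 0.0266 mA, and β·I_B = 5.33 mA > I_C, confirming saturation.

saturation; I_C ≈ 0.84 mA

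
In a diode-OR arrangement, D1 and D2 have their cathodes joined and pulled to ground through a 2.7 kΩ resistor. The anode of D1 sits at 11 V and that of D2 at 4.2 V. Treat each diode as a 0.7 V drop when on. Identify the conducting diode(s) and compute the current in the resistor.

Only D1 conducts; I_R ≈ 3.8 mA

Assume both conduct. Then node N would need to be at both 11−0.7 = 10.3 V and 4.2−0.7 = 3.5 V, which is impossible.
Assume only D1 conducts: V_N = 11 − 0.7 = 10.3 V, so I_R = 10.3/2.7 = 3.81 mA.
Check D2: its anode-to-cathode voltage is 4.2 − 10.3 = -6.1 V < 0.7 V, so it is off. The assumption is consistent.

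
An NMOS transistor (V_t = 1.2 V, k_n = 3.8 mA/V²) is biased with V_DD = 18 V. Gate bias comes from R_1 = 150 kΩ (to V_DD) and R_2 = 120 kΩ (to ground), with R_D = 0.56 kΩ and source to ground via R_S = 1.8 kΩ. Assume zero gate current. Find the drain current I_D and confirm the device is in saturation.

V_G = V_DD·R_2/(R_1+R_2) = 18×120/270 = 8 V.
Assume saturation: I_D = (k_n/2)(V_GS − V_t)² with V_GS = V_G − I_D·R_S = 8 − 1.8·I_D.
Substituting gives 6.16·I_D² − 47.5·I_D + 87.9 = 0, with roots I_D = 3.07 or 4.65 mA.
The root I_D = 4.65 mA gives V_GS = -0.364 V ≤ V_t, so take I_D = 3.07 mA.
Then V_GS = 2.47 V and V_DS = V_DD − I_D(R_D+R_S) = 18 − 3.07×2.36 = 10.8 V.
Saturation requires V_DS ≥ V_GS − V_t = 1.27 V; 10.8 ≥ 1.27 ✓.

I_D ≈ 3.1 mA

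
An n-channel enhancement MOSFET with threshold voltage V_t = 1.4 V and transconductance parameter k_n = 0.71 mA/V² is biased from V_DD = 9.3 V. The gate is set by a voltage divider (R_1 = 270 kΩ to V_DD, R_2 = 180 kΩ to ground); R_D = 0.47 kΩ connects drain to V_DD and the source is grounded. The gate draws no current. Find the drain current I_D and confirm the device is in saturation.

I_D ≈ 1.9 mA

V_G = V_DD·R_2/(R_1+R_2) = 9.3×180/450 = 3.72 V. With the source grounded, V_GS = V_G = 3.72 V.
Assume saturation: I_D = (k_n/2)(V_GS − V_t)² = (0.71/2)×(3.72 − 1.4)² = 0.355×2.32² = 1.91 mA.
V_DS = V_DD − I_D·R_D = 9.3 − 1.91×0.47 = 8.4 V.
Saturation requires V_DS ≥ V_GS − V_t = 2.32 V; 8.4 ≥ 2.32 ✓.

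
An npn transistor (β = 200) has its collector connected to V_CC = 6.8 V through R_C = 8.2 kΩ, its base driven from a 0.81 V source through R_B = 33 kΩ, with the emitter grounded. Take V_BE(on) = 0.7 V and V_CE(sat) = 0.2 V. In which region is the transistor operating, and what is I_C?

active; I_C ≈ 0.67 mA

Assume active. Base-emitter loop: I_B = (V_BB − V_BE)/R_B = (0.81 − 0.7)/33 = 0.00333 mA.
I_C = β·I_B = 200×0.00333 = 0.667 mA.
V_CE = V_CC − I_C·R_C = 6.8 − 0.667×8.2 = 1.33 V > V_CE(sat), so the active-region assumption holds.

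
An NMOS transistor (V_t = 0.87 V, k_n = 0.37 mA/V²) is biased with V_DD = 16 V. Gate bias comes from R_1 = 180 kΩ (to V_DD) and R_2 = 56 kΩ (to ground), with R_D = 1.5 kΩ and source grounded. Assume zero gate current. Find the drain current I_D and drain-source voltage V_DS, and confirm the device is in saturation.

I_D ≈ 1.6 mA, V_DS ≈ 14 V

V_G = V_DD·R_2/(R_1+R_2) = 16×56/236 = 3.8 V. With the source grounded, V_GS = V_G = 3.8 V.
Assume saturation: I_D = (k_n/2)(V_GS − V_t)² = (0.37/2)×(3.8 − 0.87)² = 0.185×2.93² = 1.58 mA.
V_DS = V_DD − I_D·R_D = 16 − 1.58×1.5 = 13.6 V.
Saturation requires V_DS ≥ V_GS − V_t = 2.93 V; 13.6 ≥ 2.93 ✓.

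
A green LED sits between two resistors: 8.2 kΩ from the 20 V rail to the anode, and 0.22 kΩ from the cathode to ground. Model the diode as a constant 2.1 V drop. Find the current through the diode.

The two resistors are in series with the diode, so KVL gives 20 = I·8.2 + 2.1 + I·0.22.
I = (20 − 2.1) / (8.2 + 0.22) kΩ = 17.9 / 8.42 = 2.13 mA.

I ≈ 2.1 mA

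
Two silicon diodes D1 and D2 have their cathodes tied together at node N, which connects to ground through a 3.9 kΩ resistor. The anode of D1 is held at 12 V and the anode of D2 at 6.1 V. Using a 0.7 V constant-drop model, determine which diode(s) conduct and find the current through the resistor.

Assume both conduct. Then node N would need to be at both 12−0.7 = 11.3 V and 6.1−0.7 = 5.4 V, which is impossible.
Assume only D1 conducts: V_N = 12 − 0.7 = 11.3 V, so I_R = 11.3/3.9 = 2.9 mA.
Check D2: its anode-to-cathode voltage is 6.1 − 11.3 = -5.2 V < 0.7 V, so it is off. The assumption is consistent.

Only D1 conducts; I_R ≈ 2.9 mA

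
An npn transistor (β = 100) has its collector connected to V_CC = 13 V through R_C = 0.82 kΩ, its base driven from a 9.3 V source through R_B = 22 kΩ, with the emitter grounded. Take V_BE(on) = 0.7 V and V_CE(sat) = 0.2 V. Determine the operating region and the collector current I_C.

saturation; I_C ≈ 16 mA

Assume active: I_B = (9.3 − 0.7)/22 = 0.391 mA, giving I_C = β·I_B = 39.1 mA.
But then V_CE = 13 − 39.1×0.82 = -19.1 V < V_CE(sat) = 0.2 V — impossible in the active region.
So the transistor is saturated. With V_CE = 0.2 V, I_C = (V_CC − 0.2)/R_C = 12.8/0.82 = 15.6 mA.
Check: β·I_B = 39.1 mA > I_C = 15.6 mA, confirming saturation.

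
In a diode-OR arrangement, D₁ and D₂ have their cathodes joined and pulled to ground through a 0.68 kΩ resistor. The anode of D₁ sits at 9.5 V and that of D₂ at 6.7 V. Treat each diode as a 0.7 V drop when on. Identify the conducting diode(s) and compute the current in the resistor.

Assume both conduct. Then node N would need to be at both 9.5−0.7 = 8.8 V and 6.7−0.7 = 6 V, which is impossible.
Assume only D₁ conducts: V_N = 9.5 − 0.7 = 8.8 V, so I_R = 8.8/0.68 = 12.9 mA.
Check D₂: its anode-to-cathode voltage is 6.7 − 8.8 = -2.1 V < 0.7 V, so it is off. The assumption is consistent.

Only D₁ conducts; I_R ≈ 13 mA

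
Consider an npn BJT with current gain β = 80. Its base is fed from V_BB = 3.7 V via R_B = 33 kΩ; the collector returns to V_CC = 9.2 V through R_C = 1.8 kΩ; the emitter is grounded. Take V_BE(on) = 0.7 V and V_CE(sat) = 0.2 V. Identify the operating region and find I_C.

saturation; I_C ≈ 5 mA

Assume active: I_B = (3.7 − 0.7)/33 = 0.0909 mA, giving I_C = β·I_B = 7.27 mA.
But then V_CE = 9.2 − 7.27×1.8 = -3.89 V < V_CE(sat) = 0.2 V — impossible in the active region.
So the transistor is saturated. With V_CE = 0.2 V, I_C = (V_CC − 0.2)/R_C = 9/1.8 = 5 mA.
Check: β·I_B = 7.27 mA > I_C = 5 mA, confirming saturation.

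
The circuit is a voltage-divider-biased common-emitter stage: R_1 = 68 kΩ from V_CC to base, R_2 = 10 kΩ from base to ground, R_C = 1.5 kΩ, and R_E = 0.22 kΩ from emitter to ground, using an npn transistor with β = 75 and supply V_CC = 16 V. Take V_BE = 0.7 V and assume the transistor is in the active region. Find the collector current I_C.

I_C ≈ 4 mA

Thevenize the base divider: V_Th = V_CC·R_2/(R_1+R_2) = 16×10/78 = 2.05 V, R_Th = R_1‖R_2 = 8.72 kΩ.
Base-emitter loop: V_Th = I_B·R_Th + V_BE + (β+1)I_B·R_E, so I_B = (2.05 − 0.7) / (8.72 + 76×0.22) = 0.0531 mA.
I_C = β·I_B = 75×0.0531 = 3.98 mA, and I_E = (β+1)I_B = 4.04 mA.
V_CE = V_CC − I_C·R_C − I_E·R_E = 16 − 3.98×1.5 − 4.04×0.22 = 9.14 V.
V_CE = 9.14 V > 0.2 V confirms active-region operation.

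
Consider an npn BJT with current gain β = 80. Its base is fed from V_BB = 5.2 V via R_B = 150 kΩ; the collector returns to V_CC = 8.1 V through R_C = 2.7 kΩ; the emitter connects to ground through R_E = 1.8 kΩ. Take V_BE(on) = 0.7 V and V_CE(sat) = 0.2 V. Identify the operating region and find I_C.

Assume active. Base-emitter loop: I_B = (V_BB − V_BE)/(R_B + (β+1)R_E) = (5.2 − 0.7)/(150 + 81×1.8) = 0.0152 mA.
I_C = β·I_B = 80×0.0152 = 1.22 mA.
V_CE = V_CC − I_C·R_C − I_E·R_E = 8.1 − 1.22×2.7 − 1.23×1.8 = 2.6 V > V_CE(sat), so the active-region assumption holds.

active; I_C ≈ 1.2 mA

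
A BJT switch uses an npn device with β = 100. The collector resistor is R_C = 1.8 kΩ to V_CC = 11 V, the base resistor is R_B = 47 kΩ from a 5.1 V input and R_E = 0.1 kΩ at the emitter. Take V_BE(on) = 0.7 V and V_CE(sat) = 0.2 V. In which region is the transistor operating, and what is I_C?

saturation; I_C ≈ 5.7 mA

Assume active: I_B = (5.1 − 0.7)/(47 + 101×0.1) = 0.0771 mA, I_C = β·I_B = 7.71 mA.
Then V_CE = 11 − 7.71×1.8 − 7.78×0.1 = -3.65 V < 0.2 V — the active assumption fails.
Re-solve with V_CE = 0.2 V. KCL at the emitter: V_E/R_E = (V_BB−0.7−V_E)/R_B + (V_CC−0.2−V_E)/R_C, giving V_E = 0.576 V.
I_C = (V_CC − 0.2 − V_E)/R_C = (10.8 − 0.576)/1.8 = 5.68 mA.
Check: I_B = (4.4 − 0.576)/47 = 0.0814 mA, and β·I_B = 8.14 mA > I_C, confirming saturation.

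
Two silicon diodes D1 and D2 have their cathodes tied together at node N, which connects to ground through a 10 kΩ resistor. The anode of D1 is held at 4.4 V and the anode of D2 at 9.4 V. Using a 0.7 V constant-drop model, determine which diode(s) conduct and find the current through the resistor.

Only D2 conducts; I_R ≈ 0.87 mA

Assume both conduct. Then node N would need to be at both 4.4−0.7 = 3.7 V and 9.4−0.7 = 8.7 V, which is impossible.
Assume only D2 conducts: V_N = 9.4 − 0.7 = 8.7 V, so I_R = 8.7/10 = 0.87 mA.
Check D1: its anode-to-cathode voltage is 4.4 − 8.7 = -4.3 V < 0.7 V, so it is off. The assumption is consistent.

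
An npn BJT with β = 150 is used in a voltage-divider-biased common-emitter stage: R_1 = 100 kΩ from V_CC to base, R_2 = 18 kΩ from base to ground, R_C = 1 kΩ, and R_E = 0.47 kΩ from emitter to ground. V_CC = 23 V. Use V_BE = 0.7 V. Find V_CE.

V_CE ≈ 16 V

Thevenize the base divider: V_Th = V_CC·R_2/(R_1+R_2) = 23×18/118 = 3.51 V, R_Th = R_1‖R_2 = 15.3 kΩ.
Base-emitter loop: V_Th = I_B·R_Th + V_BE + (β+1)I_B·R_E, so I_B = (3.51 − 0.7) / (15.3 + 151×0.47) = 0.0326 mA.
I_C = β·I_B = 150×0.0326 = 4.89 mA, and I_E = (β+1)I_B = 4.92 mA.
V_CE = V_CC − I_C·R_C − I_E·R_E = 23 − 4.89×1 − 4.92×0.47 = 15.8 V.
V_CE = 15.8 V > 0.2 V confirms active-region operation.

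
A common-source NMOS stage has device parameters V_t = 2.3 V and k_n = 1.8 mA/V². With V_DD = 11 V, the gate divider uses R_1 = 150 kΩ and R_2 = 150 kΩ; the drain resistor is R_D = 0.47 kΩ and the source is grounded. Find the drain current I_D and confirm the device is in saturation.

I_D ≈ 9.2 mA

V_G = V_DD·R_2/(R_1+R_2) = 11×150/300 = 5.5 V. With the source grounded, V_GS = V_G = 5.5 V.
Assume saturation: I_D = (k_n/2)(V_GS − V_t)² = (1.8/2)×(5.5 − 2.3)² = 0.9×3.2² = 9.22 mA.
V_DS = V_DD − I_D·R_D = 11 − 9.22×0.47 = 6.67 V.
Saturation requires V_DS ≥ V_GS − V_t = 3.2 V; 6.67 ≥ 3.2 ✓.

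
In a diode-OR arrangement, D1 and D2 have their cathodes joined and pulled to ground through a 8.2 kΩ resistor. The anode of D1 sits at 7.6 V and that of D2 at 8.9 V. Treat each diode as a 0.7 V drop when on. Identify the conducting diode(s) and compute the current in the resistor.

Only D2 conducts; I_R ≈ 1 mA

Assume both conduct. Then node N would need to be at both 7.6−0.7 = 6.9 V and 8.9−0.7 = 8.2 V, which is impossible.
Assume only D2 conducts: V_N = 8.9 − 0.7 = 8.2 V, so I_R = 8.2/8.2 = 1 mA.
Check D1: its anode-to-cathode voltage is 7.6 − 8.2 = -0.6 V < 0.7 V, so it is off. The assumption is consistent.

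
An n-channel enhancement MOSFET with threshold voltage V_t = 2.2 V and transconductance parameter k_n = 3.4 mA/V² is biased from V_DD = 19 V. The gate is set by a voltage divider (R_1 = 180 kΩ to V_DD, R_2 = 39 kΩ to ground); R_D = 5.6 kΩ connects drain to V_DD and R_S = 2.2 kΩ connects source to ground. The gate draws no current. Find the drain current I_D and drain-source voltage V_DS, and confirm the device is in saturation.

I_D ≈ 0.34 mA, V_DS ≈ 16 V

V_G = V_DD·R_2/(R_1+R_2) = 19×39/219 = 3.38 V.
Assume saturation: I_D = (k_n/2)(V_GS − V_t)² with V_GS = V_G − I_D·R_S = 3.38 − 2.2·I_D.
Substituting gives 8.23·I_D² − 9.85·I_D + 2.38 = 0, with roots I_D = 0.336 or 0.862 mA.
The root I_D = 0.862 mA gives V_GS = 1.49 V ≤ V_t, so take I_D = 0.336 mA.
Then V_GS = 2.64 V and V_DS = V_DD − I_D(R_D+R_S) = 19 − 0.336×7.8 = 16.4 V.
Saturation requires V_DS ≥ V_GS − V_t = 0.445 V; 16.4 ≥ 0.445 ✓.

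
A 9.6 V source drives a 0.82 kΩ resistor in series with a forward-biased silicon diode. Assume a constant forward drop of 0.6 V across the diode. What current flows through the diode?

I ≈ 11 mA

KVL around the loop: 9.6 = V_D + I·R = 0.6 + I × 0.82 kΩ.
So I = (9.6 − 0.6) / 0.82 kΩ = 9 / 0.82 = 11 mA.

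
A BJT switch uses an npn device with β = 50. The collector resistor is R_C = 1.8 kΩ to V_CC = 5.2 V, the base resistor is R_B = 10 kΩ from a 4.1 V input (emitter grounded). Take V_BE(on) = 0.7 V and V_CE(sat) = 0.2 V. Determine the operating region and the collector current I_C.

saturation; I_C ≈ 2.8 mA

Assume active: I_B = (4.1 − 0.7)/10 = 0.34 mA, giving I_C = β·I_B = 17 mA.
But then V_CE = 5.2 − 17×1.8 = -25.4 V < V_CE(sat) = 0.2 V — impossible in the active region.
So the transistor is saturated. With V_CE = 0.2 V, I_C = (V_CC − 0.2)/R_C = 5/1.8 = 2.78 mA.
Check: β·I_B = 17 mA > I_C = 2.78 mA, confirming saturation.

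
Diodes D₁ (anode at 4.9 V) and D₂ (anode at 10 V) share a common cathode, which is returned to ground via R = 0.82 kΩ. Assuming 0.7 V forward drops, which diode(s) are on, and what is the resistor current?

Only D₂ conducts; I_R ≈ 11 mA

Assume both conduct. Then node N would need to be at both 4.9−0.7 = 4.2 V and 10−0.7 = 9.3 V, which is impossible.
Assume only D₂ conducts: V_N = 10 − 0.7 = 9.3 V, so I_R = 9.3/0.82 = 11.3 mA.
Check D₁: its anode-to-cathode voltage is 4.9 − 9.3 = -4.4 V < 0.7 V, so it is off. The assumption is consistent.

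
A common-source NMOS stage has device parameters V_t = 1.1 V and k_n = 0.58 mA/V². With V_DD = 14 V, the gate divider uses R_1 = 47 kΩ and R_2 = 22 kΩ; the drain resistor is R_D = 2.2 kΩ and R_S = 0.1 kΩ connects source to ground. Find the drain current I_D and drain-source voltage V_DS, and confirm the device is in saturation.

V_G = V_DD·R_2/(R_1+R_2) = 14×22/69 = 4.46 V.
Assume saturation: I_D = (k_n/2)(V_GS − V_t)² with V_GS = V_G − I_D·R_S = 4.46 − 0.1·I_D.
Substituting gives 0.0029·I_D² − 1.2·I_D + 3.28 = 0, with roots I_D = 2.76 or 409 mA.
The root I_D = 409 mA gives V_GS = -36.5 V ≤ V_t, so take I_D = 2.76 mA.
Then V_GS = 4.19 V and V_DS = V_DD − I_D(R_D+R_S) = 14 − 2.76×2.3 = 7.64 V.
Saturation requires V_DS ≥ V_GS − V_t = 3.09 V; 7.64 ≥ 3.09 ✓.

I_D ≈ 2.8 mA, V_DS ≈ 7.6 V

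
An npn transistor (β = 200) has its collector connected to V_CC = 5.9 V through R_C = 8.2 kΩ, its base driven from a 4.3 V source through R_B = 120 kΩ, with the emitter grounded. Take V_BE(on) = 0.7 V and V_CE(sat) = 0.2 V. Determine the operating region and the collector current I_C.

saturation; I_C ≈ 0.7 mA

Assume active: I_B = (4.3 − 0.7)/120 = 0.03 mA, giving I_C = β·I_B = 6 mA.
But then V_CE = 5.9 − 6×8.2 = -43.3 V < V_CE(sat) = 0.2 V — impossible in the active region.
So the transistor is saturated. With V_CE = 0.2 V, I_C = (V_CC − 0.2)/R_C = 5.7/8.2 = 0.695 mA.
Check: β·I_B = 6 mA > I_C = 0.695 mA, confirming saturation.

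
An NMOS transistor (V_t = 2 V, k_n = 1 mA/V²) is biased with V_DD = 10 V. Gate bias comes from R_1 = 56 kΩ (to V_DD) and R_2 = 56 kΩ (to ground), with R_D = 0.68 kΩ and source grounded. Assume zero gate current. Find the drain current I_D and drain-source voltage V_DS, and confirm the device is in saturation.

V_G = V_DD·R_2/(R_1+R_2) = 10×56/112 = 5 V. With the source grounded, V_GS = V_G = 5 V.
Assume saturation: I_D = (k_n/2)(V_GS − V_t)² = (1/2)×(5 − 2)² = 0.5×3² = 4.5 mA.
V_DS = V_DD − I_D·R_D = 10 − 4.5×0.68 = 6.94 V.
Saturation requires V_DS ≥ V_GS − V_t = 3 V; 6.94 ≥ 3 ✓.

I_D ≈ 4.5 mA, V_DS ≈ 6.9 V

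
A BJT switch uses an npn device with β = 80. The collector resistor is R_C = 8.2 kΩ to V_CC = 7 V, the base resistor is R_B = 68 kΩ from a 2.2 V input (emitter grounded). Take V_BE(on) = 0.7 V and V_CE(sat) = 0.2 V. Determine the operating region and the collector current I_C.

saturation; I_C ≈ 0.83 mA

Assume active: I_B = (2.2 − 0.7)/68 = 0.0221 mA, giving I_C = β·I_B = 1.76 mA.
But then V_CE = 7 − 1.76×8.2 = -7.47 V < V_CE(sat) = 0.2 V — impossible in the active region.
So the transistor is saturated. With V_CE = 0.2 V, I_C = (V_CC − 0.2)/R_C = 6.8/8.2 = 0.829 mA.
Check: β·I_B = 1.76 mA > I_C = 0.829 mA, confirming saturation.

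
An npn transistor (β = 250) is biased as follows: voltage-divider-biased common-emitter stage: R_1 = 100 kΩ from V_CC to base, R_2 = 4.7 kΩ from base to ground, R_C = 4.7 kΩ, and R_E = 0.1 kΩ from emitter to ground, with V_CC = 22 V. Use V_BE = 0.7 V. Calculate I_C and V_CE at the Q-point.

Thevenize the base divider: V_Th = V_CC·R_2/(R_1+R_2) = 22×4.7/105 = 0.988 V, R_Th = R_1‖R_2 = 4.49 kΩ.
Base-emitter loop: V_Th = I_B·R_Th + V_BE + (β+1)I_B·R_E, so I_B = (0.988 − 0.7) / (4.49 + 251×0.1) = 0.00972 mA.
I_C = β·I_B = 250×0.00972 = 2.43 mA, and I_E = (β+1)I_B = 2.44 mA.
V_CE = V_CC − I_C·R_C − I_E·R_E = 22 − 2.43×4.7 − 2.44×0.1 = 10.3 V.
V_CE = 10.3 V > 0.2 V confirms active-region operation.

I_C ≈ 2.4 mA, V_CE ≈ 10 V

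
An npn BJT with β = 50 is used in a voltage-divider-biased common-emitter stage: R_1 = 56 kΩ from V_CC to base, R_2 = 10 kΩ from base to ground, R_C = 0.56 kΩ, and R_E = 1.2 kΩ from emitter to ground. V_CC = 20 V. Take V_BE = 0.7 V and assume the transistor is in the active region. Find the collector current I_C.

I_C ≈ 1.7 mA

Thevenize the base divider: V_Th = V_CC·R_2/(R_1+R_2) = 20×10/66 = 3.03 V, R_Th = R_1‖R_2 = 8.48 kΩ.
Base-emitter loop: V_Th = I_B·R_Th + V_BE + (β+1)I_B·R_E, so I_B = (3.03 − 0.7) / (8.48 + 51×1.2) = 0.0334 mA.
I_C = β·I_B = 50×0.0334 = 1.67 mA, and I_E = (β+1)I_B = 1.71 mA.
V_CE = V_CC − I_C·R_C − I_E·R_E = 20 − 1.67×0.56 − 1.71×1.2 = 17 V.
V_CE = 17 V > 0.2 V confirms active-region operation.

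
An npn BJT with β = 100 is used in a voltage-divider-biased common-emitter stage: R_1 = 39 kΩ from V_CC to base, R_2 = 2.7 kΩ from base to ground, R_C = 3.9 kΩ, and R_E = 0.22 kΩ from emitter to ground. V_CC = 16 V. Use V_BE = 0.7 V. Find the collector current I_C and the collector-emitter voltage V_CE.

Thevenize the base divider: V_Th = V_CC·R_2/(R_1+R_2) = 16×2.7/41.7 = 1.04 V, R_Th = R_1‖R_2 = 2.53 kΩ.
Base-emitter loop: V_Th = I_B·R_Th + V_BE + (β+1)I_B·R_E, so I_B = (1.04 − 0.7) / (2.53 + 101×0.22) = 0.0136 mA.
I_C = β·I_B = 100×0.0136 = 1.36 mA, and I_E = (β+1)I_B = 1.37 mA.
V_CE = V_CC − I_C·R_C − I_E·R_E = 16 − 1.36×3.9 − 1.37×0.22 = 10.4 V.
V_CE = 10.4 V > 0.2 V confirms active-region operation.

I_C ≈ 1.4 mA, V_CE ≈ 10 V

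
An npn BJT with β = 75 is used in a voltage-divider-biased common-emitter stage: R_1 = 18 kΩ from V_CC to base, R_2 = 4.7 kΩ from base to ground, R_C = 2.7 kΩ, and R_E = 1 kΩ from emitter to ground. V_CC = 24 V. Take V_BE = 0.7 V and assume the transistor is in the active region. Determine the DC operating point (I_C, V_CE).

Thevenize the base divider: V_Th = V_CC·R_2/(R_1+R_2) = 24×4.7/22.7 = 4.97 V, R_Th = R_1‖R_2 = 3.73 kΩ.
Base-emitter loop: V_Th = I_B·R_Th + V_BE + (β+1)I_B·R_E, so I_B = (4.97 − 0.7) / (3.73 + 76×1) = 0.0535 mA.
I_C = β·I_B = 75×0.0535 = 4.02 mA, and I_E = (β+1)I_B = 4.07 mA.
V_CE = V_CC − I_C·R_C − I_E·R_E = 24 − 4.02×2.7 − 4.07×1 = 9.09 V.
V_CE = 9.09 V > 0.2 V confirms active-region operation.

I_C ≈ 4 mA, V_CE ≈ 9.1 V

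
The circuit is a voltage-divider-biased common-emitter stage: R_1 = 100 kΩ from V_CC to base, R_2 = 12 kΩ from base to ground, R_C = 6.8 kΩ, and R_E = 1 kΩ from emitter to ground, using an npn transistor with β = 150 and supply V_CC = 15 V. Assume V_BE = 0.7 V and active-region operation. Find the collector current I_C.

Thevenize the base divider: V_Th = V_CC·R_2/(R_1+R_2) = 15×12/112 = 1.61 V, R_Th = R_1‖R_2 = 10.7 kΩ.
Base-emitter loop: V_Th = I_B·R_Th + V_BE + (β+1)I_B·R_E, so I_B = (1.61 − 0.7) / (10.7 + 151×1) = 0.00561 mA.
I_C = β·I_B = 150×0.00561 = 0.841 mA, and I_E = (β+1)I_B = 0.847 mA.
V_CE = V_CC − I_C·R_C − I_E·R_E = 15 − 0.841×6.8 − 0.847×1 = 8.43 V.
V_CE = 8.43 V > 0.2 V confirms active-region operation.

I_C ≈ 0.84 mA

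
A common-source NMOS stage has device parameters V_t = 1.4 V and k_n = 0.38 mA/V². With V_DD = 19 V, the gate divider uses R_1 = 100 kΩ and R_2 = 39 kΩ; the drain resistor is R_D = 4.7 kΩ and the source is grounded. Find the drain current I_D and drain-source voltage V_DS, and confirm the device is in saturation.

V_G = V_DD·R_2/(R_1+R_2) = 19×39/139 = 5.33 V. With the source grounded, V_GS = V_G = 5.33 V.
Assume saturation: I_D = (k_n/2)(V_GS − V_t)² = (0.38/2)×(5.33 − 1.4)² = 0.19×3.93² = 2.94 mA.
V_DS = V_DD − I_D·R_D = 19 − 2.94×4.7 = 5.2 V.
Saturation requires V_DS ≥ V_GS − V_t = 3.93 V; 5.2 ≥ 3.93 ✓.

I_D ≈ 2.9 mA, V_DS ≈ 5.2 V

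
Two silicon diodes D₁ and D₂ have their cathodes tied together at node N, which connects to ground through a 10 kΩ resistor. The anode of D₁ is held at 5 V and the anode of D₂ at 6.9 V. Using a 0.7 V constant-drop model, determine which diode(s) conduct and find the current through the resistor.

Assume both conduct. Then node N would need to be at both 5−0.7 = 4.3 V and 6.9−0.7 = 6.2 V, which is impossible.
Assume only D₂ conducts: V_N = 6.9 − 0.7 = 6.2 V, so I_R = 6.2/10 = 0.62 mA.
Check D₁: its anode-to-cathode voltage is 5 − 6.2 = -1.2 V < 0.7 V, so it is off. The assumption is consistent.

Only D₂ conducts; I_R ≈ 0.62 mA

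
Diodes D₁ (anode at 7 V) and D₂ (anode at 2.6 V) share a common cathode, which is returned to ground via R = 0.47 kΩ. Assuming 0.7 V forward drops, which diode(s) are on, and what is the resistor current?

Only D₁ conducts; I_R ≈ 13 mA

Assume both conduct. Then node N would need to be at both 7−0.7 = 6.3 V and 2.6−0.7 = 1.9 V, which is impossible.
Assume only D₁ conducts: V_N = 7 − 0.7 = 6.3 V, so I_R = 6.3/0.47 = 13.4 mA.
Check D₂: its anode-to-cathode voltage is 2.6 − 6.3 = -3.7 V < 0.7 V, so it is off. The assumption is consistent.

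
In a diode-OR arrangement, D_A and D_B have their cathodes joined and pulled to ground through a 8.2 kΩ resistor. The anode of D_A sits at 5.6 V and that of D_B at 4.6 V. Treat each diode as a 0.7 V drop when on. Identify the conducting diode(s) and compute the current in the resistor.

Only D_A conducts; I_R ≈ 0.6 mA

Assume both conduct. Then node N would need to be at both 5.6−0.7 = 4.9 V and 4.6−0.7 = 3.9 V, which is impossible.
Assume only D_A conducts: V_N = 5.6 − 0.7 = 4.9 V, so I_R = 4.9/8.2 = 0.598 mA.
Check D_B: its anode-to-cathode voltage is 4.6 − 4.9 = -0.3 V < 0.7 V, so it is off. The assumption is consistent.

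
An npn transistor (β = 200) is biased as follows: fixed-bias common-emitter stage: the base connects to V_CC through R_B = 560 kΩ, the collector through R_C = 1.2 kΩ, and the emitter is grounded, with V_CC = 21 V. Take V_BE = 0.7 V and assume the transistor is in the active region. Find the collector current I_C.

Base loop: V_CC = I_B·R_B + V_BE, so I_B = (21 − 0.7)/560 kΩ = 0.0363 mA.
In the active region I_C = β·I_B = 200 × 0.0363 = 7.25 mA.
Collector loop: V_CE = V_CC − I_C·R_C = 21 − 7.25×1.2 = 12.3 V.
Since V_CE = 12.3 V > V_CE(sat) ≈ 0.2 V, the transistor is in the active region as assumed.

I_C ≈ 7.3 mA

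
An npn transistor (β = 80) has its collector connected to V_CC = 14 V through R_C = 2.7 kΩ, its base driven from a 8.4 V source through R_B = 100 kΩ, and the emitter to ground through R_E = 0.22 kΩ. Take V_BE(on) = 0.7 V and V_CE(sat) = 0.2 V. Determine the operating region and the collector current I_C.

Assume active: I_B = (8.4 − 0.7)/(100 + 81×0.22) = 0.0654 mA, I_C = β·I_B = 5.23 mA.
Then V_CE = 14 − 5.23×2.7 − 5.29×0.22 = -1.28 V < 0.2 V — the active assumption fails.
Re-solve with V_CE = 0.2 V. KCL at the emitter: V_E/R_E = (V_BB−0.7−V_E)/R_B + (V_CC−0.2−V_E)/R_C, giving V_E = 1.05 V.
I_C = (V_CC − 0.2 − V_E)/R_C = (13.8 − 1.05)/2.7 = 4.72 mA.
Check: I_B = (7.7 − 1.05)/100 = 0.0665 mA, and β·I_B = 5.32 mA > I_C, confirming saturation.

saturation; I_C ≈ 4.7 mA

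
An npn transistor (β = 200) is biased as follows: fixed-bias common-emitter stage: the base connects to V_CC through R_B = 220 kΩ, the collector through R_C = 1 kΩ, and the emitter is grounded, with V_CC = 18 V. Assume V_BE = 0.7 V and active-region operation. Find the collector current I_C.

I_C ≈ 16 mA

Base loop: V_CC = I_B·R_B + V_BE, so I_B = (18 − 0.7)/220 kΩ = 0.0786 mA.
In the active region I_C = β·I_B = 200 × 0.0786 = 15.7 mA.
Collector loop: V_CE = V_CC − I_C·R_C = 18 − 15.7×1 = 2.27 V.
Since V_CE = 2.27 V > V_CE(sat) ≈ 0.2 V, the transistor is in the active region as assumed.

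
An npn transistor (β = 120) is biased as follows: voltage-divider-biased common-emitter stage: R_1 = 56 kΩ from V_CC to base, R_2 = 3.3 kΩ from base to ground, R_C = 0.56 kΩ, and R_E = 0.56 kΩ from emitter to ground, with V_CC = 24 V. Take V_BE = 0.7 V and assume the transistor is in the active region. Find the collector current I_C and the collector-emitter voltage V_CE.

Thevenize the base divider: V_Th = V_CC·R_2/(R_1+R_2) = 24×3.3/59.3 = 1.34 V, R_Th = R_1‖R_2 = 3.12 kΩ.
Base-emitter loop: V_Th = I_B·R_Th + V_BE + (β+1)I_B·R_E, so I_B = (1.34 − 0.7) / (3.12 + 121×0.56) = 0.00897 mA.
I_C = β·I_B = 120×0.00897 = 1.08 mA, and I_E = (β+1)I_B = 1.09 mA.
V_CE = V_CC − I_C·R_C − I_E·R_E = 24 − 1.08×0.56 − 1.09×0.56 = 22.8 V.
V_CE = 22.8 V > 0.2 V confirms active-region operation.

I_C ≈ 1.1 mA, V_CE ≈ 23 V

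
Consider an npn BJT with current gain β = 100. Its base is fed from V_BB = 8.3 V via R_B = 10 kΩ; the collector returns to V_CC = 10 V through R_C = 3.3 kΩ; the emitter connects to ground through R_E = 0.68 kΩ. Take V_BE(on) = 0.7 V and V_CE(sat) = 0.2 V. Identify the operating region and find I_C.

Assume active: I_B = (8.3 − 0.7)/(10 + 101×0.68) = 0.0966 mA, I_C = β·I_B = 9.66 mA.
Then V_CE = 10 − 9.66×3.3 − 9.76×0.68 = -28.5 V < 0.2 V — the active assumption fails.
Re-solve with V_CE = 0.2 V. KCL at the emitter: V_E/R_E = (V_BB−0.7−V_E)/R_B + (V_CC−0.2−V_E)/R_C, giving V_E = 1.99 V.
I_C = (V_CC − 0.2 − V_E)/R_C = (9.8 − 1.99)/3.3 = 2.37 mA.
Check: I_B = (7.6 − 1.99)/10 = 0.561 mA, and β·I_B = 56.1 mA > I_C, confirming saturation.

saturation; I_C ≈ 2.4 mA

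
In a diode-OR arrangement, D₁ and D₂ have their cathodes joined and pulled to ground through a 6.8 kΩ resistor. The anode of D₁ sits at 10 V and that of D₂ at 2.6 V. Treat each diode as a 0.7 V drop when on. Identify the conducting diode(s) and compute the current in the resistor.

Assume both conduct. Then node N would need to be at both 10−0.7 = 9.3 V and 2.6−0.7 = 1.9 V, which is impossible.
Assume only D₁ conducts: V_N = 10 − 0.7 = 9.3 V, so I_R = 9.3/6.8 = 1.37 mA.
Check D₂: its anode-to-cathode voltage is 2.6 − 9.3 = -6.7 V < 0.7 V, so it is off. The assumption is consistent.

Only D₁ conducts; I_R ≈ 1.4 mA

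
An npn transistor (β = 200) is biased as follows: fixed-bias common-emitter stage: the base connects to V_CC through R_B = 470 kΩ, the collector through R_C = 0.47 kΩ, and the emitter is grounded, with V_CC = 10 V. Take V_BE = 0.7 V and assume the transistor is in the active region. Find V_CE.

Base loop: V_CC = I_B·R_B + V_BE, so I_B = (10 − 0.7)/470 kΩ = 0.0198 mA.
In the active region I_C = β·I_B = 200 × 0.0198 = 3.96 mA.
Collector loop: V_CE = V_CC − I_C·R_C = 10 − 3.96×0.47 = 8.14 V.
Since V_CE = 8.14 V > V_CE(sat) ≈ 0.2 V, the transistor is in the active region as assumed.

V_CE ≈ 8.1 V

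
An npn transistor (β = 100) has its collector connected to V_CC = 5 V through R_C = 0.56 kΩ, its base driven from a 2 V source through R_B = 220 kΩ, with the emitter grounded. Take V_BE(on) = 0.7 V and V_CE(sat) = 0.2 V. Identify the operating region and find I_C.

active; I_C ≈ 0.59 mA

Assume active. Base-emitter loop: I_B = (V_BB − V_BE)/R_B = (2 − 0.7)/220 = 0.00591 mA.
I_C = β·I_B = 100×0.00591 = 0.591 mA.
V_CE = V_CC − I_C·R_C = 5 − 0.591×0.56 = 4.67 V > V_CE(sat), so the active-region assumption holds.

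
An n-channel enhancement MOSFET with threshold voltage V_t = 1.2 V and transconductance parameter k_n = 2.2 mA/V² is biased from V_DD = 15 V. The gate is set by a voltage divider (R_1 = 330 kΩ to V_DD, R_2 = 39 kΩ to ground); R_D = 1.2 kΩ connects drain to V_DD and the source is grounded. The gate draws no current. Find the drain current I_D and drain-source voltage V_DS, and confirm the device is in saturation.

I_D ≈ 0.16 mA, V_DS ≈ 15 V

V_G = V_DD·R_2/(R_1+R_2) = 15×39/369 = 1.59 V. With the source grounded, V_GS = V_G = 1.59 V.
Assume saturation: I_D = (k_n/2)(V_GS − V_t)² = (2.2/2)×(1.59 − 1.2)² = 1.1×0.385² = 0.163 mA.
V_DS = V_DD − I_D·R_D = 15 − 0.163×1.2 = 14.8 V.
Saturation requires V_DS ≥ V_GS − V_t = 0.385 V; 14.8 ≥ 0.385 ✓.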